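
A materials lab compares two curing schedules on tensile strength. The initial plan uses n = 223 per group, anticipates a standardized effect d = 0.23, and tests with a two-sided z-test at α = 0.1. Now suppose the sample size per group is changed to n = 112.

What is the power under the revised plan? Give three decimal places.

Power ≈ 0.531

With n = 112 per group: δ = d·√(n/2) = 0.23 × √(112/2) = 1.7212. Critical value z_{0.05} = 1.645.
Revised power = Φ(δ − 1.645) + Φ(−δ − 1.645) = Φ(0.076) + Φ(-3.366) = 0.5304 + 0.0004 = 0.5308.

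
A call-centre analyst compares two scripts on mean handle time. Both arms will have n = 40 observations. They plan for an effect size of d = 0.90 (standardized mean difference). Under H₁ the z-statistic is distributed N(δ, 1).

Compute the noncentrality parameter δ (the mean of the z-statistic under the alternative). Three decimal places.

δ ≈ 4.025

δ = d·√(n/2) = 0.90 × √(40/2) = 4.0249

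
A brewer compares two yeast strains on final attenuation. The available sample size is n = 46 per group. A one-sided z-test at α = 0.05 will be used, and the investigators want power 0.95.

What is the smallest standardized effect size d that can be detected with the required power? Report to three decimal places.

Required noncentrality: δ = z_{0.05} + z_{0.05} = 1.645 + 1.645 = 3.290.
δ = d·√(n/2) ⇒ d = δ/√(n/2) = 3.290/√(46/2) = 0.6860.

d ≈ 0.686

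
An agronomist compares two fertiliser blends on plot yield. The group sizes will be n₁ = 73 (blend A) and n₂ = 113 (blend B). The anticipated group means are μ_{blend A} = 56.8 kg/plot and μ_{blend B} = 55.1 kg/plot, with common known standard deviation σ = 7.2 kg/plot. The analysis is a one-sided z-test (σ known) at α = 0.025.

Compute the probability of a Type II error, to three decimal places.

Standardized effect: d = |μ_{blend A} − μ_{blend B}| / σ = |56.8 − 55.1| / 7.2 = 0.2361
Noncentrality parameter: δ = d / √(1/n₁ + 1/n₂) = 0.2361 / √(1/73 + 1/113) = 1.5724
Critical value for a one-sided test at α = 0.025: z_α = 1.960.
Power = P(Z > 1.960 − δ) = Φ(-0.388) = 0.3492.
Type II error: β = 1 − power = 1 − 0.3492 = 0.6508.

β ≈ 0.651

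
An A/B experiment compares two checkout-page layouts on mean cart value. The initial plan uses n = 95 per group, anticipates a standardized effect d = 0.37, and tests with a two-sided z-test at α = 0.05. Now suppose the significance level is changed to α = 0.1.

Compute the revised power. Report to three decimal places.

Power ≈ 0.817

δ = d·√(n/2) = 0.37 × √(95/2) = 2.5500 (unchanged). New critical value: z_{0.05} = 1.645.
Revised power = Φ(δ − 1.645) + Φ(−δ − 1.645) = Φ(0.905) + Φ(-4.195) = 0.8173 + 0.0000 = 0.8173.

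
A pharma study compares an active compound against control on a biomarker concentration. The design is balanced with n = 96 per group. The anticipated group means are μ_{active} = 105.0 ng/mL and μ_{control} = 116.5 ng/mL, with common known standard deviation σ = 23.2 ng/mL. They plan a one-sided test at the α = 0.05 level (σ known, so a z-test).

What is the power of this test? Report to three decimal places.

Standardized effect: d = |μ_{active} − μ_{control}| / σ = |105.0 − 116.5| / 23.2 = 0.4957
Noncentrality parameter: δ = d·√(n/2) = 0.4957 × √(96/2) = 3.4342
Critical value for a one-sided test at α = 0.05: z_α = 1.645.
Power = Φ(δ − 1.645) = Φ(1.789) = 0.9632.

Power ≈ 0.963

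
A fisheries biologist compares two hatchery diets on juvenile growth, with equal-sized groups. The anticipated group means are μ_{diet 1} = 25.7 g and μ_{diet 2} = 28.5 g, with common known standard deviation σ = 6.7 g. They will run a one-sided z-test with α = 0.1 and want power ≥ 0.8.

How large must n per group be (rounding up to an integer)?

Standardized effect: d = |μ_{diet 1} − μ_{diet 2}| / σ = |25.7 − 28.5| / 6.7 = 0.4179
Set Φ(δ − 1.282) = 0.8; then δ − 1.282 = Φ⁻¹(0.8) = 0.842, giving δ = 2.123.
δ = d·√(n/2) ⇒ n = 2(δ/d)² = 2 × (2.123 / 0.4179)² = 51.62.
Round up to the next whole unit.

n = 52 per group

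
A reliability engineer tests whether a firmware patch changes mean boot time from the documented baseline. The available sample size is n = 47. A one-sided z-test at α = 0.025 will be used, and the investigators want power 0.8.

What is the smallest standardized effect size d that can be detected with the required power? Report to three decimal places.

Required noncentrality: δ = z_{0.025} + z_{0.20} = 1.960 + 0.842 = 2.802.
δ = d·√n ⇒ d = δ/√n = 2.802/√47 = 0.4087.

d ≈ 0.409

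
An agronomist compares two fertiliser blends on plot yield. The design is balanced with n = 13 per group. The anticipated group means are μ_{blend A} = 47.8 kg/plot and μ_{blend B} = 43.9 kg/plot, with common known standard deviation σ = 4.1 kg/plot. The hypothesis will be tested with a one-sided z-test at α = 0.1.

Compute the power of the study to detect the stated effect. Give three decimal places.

Standardized effect: d = |μ_{blend A} − μ_{blend B}| / σ = |47.8 − 43.9| / 4.1 = 0.9512
Noncentrality parameter: δ = d·√(n/2) = 0.9512 × √(13/2) = 2.4251
Critical value for a one-sided test at α = 0.1: z_α = 1.282.
Power = P(Z > 1.282 − δ) = Φ(1.144) = 0.8736.

Power ≈ 0.874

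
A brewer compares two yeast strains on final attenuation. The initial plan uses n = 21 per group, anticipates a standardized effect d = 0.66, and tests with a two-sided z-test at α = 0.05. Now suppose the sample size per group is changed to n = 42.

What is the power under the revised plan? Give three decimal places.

With n = 42 per group: δ = d·√(n/2) = 0.66 × √(42/2) = 3.0245. Critical value z_{0.025} = 1.960.
Revised power = Φ(δ − 1.960) + Φ(−δ − 1.960) = Φ(1.065) + Φ(-4.984) = 0.8565 + 0.0000 = 0.8565.

Power ≈ 0.856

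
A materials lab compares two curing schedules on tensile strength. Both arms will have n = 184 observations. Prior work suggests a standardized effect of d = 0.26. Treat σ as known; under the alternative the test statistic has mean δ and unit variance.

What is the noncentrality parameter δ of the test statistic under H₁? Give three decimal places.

δ = d·√(n/2) = 0.26 × √(184/2) = 2.4938

δ ≈ 2.494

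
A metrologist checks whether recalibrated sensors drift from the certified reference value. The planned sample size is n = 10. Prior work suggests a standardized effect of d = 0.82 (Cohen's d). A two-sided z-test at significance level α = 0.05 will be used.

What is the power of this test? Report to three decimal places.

Power ≈ 0.737

Noncentrality parameter: δ = d·√n = 0.82 × √10 = 2.5931
Two-sided α = 0.05 → critical value z_{0.025} = 1.960.
Power = Φ(δ − 1.960) + Φ(−δ − 1.960) = Φ(0.633) + Φ(-4.553) = 0.7367 + 0.0000 = 0.7367.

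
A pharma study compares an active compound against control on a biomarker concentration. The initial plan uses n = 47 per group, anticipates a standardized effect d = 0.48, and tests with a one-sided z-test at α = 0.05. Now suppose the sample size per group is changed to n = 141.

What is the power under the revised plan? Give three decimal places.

With n = 141 per group: δ = d·√(n/2) = 0.48 × √(141/2) = 4.0303. Critical value z_{0.05} = 1.645.
Revised power = P(Z > 1.645 − δ) = Φ(2.385) = 0.9915.

Power ≈ 0.991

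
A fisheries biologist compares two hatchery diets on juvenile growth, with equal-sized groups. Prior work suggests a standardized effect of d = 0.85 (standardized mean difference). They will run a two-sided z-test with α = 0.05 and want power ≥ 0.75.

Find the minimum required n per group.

For power 0.75 need Φ(δ − z_{0.025}) = 0.75, so δ = z_{0.025} + z_{0.25} = 1.960 + 0.674 = 2.634.
(The Φ(−δ − z_{α/2}) term is vanishingly small for δ > 0 and is dropped in the standard sample-size formula.)
δ = d·√(n/2) ⇒ n = 2(δ/d)² = 2 × (2.634 / 0.85)² = 19.21.
Round up to the next whole unit.

n = 20 per group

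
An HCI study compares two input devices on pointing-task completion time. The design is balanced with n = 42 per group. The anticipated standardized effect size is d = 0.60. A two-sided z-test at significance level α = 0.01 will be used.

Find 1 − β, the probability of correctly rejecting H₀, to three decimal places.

Noncentrality parameter: δ = d·√(n/2) = 0.60 × √(42/2) = 2.7495
Two-sided α = 0.01 → critical value z_{0.005} = 2.576.
Power = Φ(δ − 2.576) + Φ(−δ − 2.576) = Φ(0.174) + Φ(-5.325) = 0.5690 + 0.0000 = 0.5690.

Power ≈ 0.569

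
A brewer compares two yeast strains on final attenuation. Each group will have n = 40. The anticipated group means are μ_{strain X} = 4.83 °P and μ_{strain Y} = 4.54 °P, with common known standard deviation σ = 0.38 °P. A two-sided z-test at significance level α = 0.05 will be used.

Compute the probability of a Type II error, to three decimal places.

Standardized effect: d = |μ_{strain X} − μ_{strain Y}| / σ = |4.83 − 4.54| / 0.38 = 0.7632
Noncentrality parameter: δ = d·√(n/2) = 0.7632 × √(40/2) = 3.4129
Critical value for a two-sided test at α = 0.05: z_{α/2} = 1.960.
Power = Φ(δ − 1.960) + Φ(−δ − 1.960) = Φ(1.453) + Φ(-5.373) = 0.9269 + 0.0000 = 0.9269.
Type II error: β = 1 − power = 1 − 0.9269 = 0.0731.

β ≈ 0.073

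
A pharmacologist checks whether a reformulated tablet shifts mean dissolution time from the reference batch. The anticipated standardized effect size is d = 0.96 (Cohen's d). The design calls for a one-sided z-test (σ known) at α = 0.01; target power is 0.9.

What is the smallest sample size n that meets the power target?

n = 15

Set Φ(δ − 2.326) = 0.9; then δ − 2.326 = Φ⁻¹(0.9) = 1.282, giving δ = 3.608.
δ = d·√n ⇒ n = (δ/d)² = (3.608 / 0.96)² = 14.12.
Round up to the next whole unit.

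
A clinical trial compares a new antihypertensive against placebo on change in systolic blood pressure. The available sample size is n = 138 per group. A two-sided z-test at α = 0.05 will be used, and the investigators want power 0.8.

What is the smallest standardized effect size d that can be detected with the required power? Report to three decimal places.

Required noncentrality: δ = z_{0.025} + z_{0.20} = 1.960 + 0.842 = 2.802.
(The second rejection-region term Φ(−δ − z_{α/2}) is negligible and dropped.)
δ = d·√(n/2) ⇒ d = δ/√(n/2) = 2.802/√(138/2) = 0.3373.

d ≈ 0.337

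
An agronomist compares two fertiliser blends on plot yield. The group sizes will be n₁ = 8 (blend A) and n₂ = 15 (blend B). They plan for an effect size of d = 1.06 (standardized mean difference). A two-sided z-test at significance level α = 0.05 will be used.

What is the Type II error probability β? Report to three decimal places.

Noncentrality parameter: δ = d / √(1/n₁ + 1/n₂) = 1.06 / √(1/8 + 1/15) = 2.4212
Critical value for a two-sided test at α = 0.05: z_{α/2} = 1.960.
Power = Φ(δ − 1.960) + Φ(−δ − 1.960) = Φ(0.461) + Φ(-4.381) = 0.6777 + 0.0000 = 0.6777.
Type II error: β = 1 − power = 1 − 0.6777 = 0.3223.

β ≈ 0.322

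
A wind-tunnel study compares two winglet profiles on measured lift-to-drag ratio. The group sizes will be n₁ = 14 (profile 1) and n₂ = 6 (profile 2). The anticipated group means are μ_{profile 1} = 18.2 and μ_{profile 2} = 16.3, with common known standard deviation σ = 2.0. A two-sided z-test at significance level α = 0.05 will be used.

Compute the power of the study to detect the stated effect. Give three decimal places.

Standardized effect: d = |μ_{profile 1} − μ_{profile 2}| / σ = |18.2 − 16.3| / 2.0 = 0.9500
Noncentrality parameter: δ = d / √(1/n₁ + 1/n₂) = 0.9500 / √(1/14 + 1/6) = 1.9469
Two-sided α = 0.05 → critical value z_{0.025} = 1.960.
Power = Φ(δ − 1.960) + Φ(−δ − 1.960) = Φ(-0.013) + Φ(-3.907) = 0.4948 + 0.0000 = 0.4948.

Power ≈ 0.495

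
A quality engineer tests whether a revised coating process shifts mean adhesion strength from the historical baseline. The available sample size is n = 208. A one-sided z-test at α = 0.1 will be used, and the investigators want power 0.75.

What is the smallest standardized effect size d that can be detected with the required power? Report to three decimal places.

d ≈ 0.136

Required noncentrality: δ = z_{0.1} + z_{0.25} = 1.282 + 0.674 = 1.956.
δ = d·√n ⇒ d = δ/√n = 1.956/√208 = 0.1356.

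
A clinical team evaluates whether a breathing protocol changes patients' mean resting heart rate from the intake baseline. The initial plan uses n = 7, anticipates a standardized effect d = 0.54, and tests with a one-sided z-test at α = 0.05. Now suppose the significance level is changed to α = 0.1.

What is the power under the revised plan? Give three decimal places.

δ = d·√n = 0.54 × √7 = 1.4287 (unchanged). New critical value: z_{0.1} = 1.282.
Revised power = P(Z > 1.282 − δ) = Φ(0.147) = 0.5585.

Power ≈ 0.558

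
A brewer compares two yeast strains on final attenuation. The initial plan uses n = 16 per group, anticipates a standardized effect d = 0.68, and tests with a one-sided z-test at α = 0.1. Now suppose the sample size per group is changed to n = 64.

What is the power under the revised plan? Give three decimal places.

With n = 64 per group: δ = d·√(n/2) = 0.68 × √(64/2) = 3.8467. Critical value z_{0.1} = 1.282.
Revised power = Φ(δ − 1.282) = Φ(2.565) = 0.9948.

Power ≈ 0.995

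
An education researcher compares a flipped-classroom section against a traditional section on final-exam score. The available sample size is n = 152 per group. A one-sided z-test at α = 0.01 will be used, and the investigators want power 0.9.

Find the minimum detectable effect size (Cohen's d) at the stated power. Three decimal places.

d ≈ 0.414

Need Φ(δ − 2.326) = 0.9, so δ = 2.326 + 1.282 = 3.608.
δ = d·√(n/2) ⇒ d = δ/√(n/2) = 3.608/√(152/2) = 0.4139.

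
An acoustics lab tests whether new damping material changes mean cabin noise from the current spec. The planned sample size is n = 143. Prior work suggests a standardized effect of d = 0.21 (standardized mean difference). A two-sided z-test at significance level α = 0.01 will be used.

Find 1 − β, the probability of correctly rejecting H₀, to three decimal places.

Noncentrality parameter: δ = d·√n = 0.21 × √143 = 2.5112
Critical value for a two-sided test at α = 0.01: z_{α/2} = 2.576.
Power = Φ(δ − 2.576) + Φ(−δ − 2.576) = Φ(-0.065) + Φ(-5.087) = 0.4742 + 0.0000 = 0.4742.

Power ≈ 0.474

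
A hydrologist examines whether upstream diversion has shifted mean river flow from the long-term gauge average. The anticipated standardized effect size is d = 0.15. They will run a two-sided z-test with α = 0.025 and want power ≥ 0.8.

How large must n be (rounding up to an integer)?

n = 423

Set Φ(δ − 2.241) = 0.8; then δ − 2.241 = Φ⁻¹(0.8) = 0.842, giving δ = 3.083.
(The Φ(−δ − z_{α/2}) term is vanishingly small for δ > 0 and is dropped in the standard sample-size formula.)
δ = d·√n ⇒ n = (δ/d)² = (3.083 / 0.15)² = 422.45.
Rounding up, n = 423.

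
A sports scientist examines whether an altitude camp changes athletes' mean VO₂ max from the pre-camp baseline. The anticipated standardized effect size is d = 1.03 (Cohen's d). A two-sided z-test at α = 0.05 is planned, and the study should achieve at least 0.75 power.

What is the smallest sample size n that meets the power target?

Set Φ(δ − 1.960) = 0.75; then δ − 1.960 = Φ⁻¹(0.75) = 0.674, giving δ = 2.634.
(For δ > 0 the lower-tail rejection region contributes negligibly to power, so the one-term inversion is standard.)
δ = d·√n ⇒ n = (δ/d)² = (2.634 / 1.03)² = 6.54.
Round up to the next whole unit.

n = 7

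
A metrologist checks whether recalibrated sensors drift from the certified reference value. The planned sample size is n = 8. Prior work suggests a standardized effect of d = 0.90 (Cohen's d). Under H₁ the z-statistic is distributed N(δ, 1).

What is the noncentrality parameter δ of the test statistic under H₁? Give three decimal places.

δ ≈ 2.546

δ = d·√n = 0.90 × √8 = 2.5456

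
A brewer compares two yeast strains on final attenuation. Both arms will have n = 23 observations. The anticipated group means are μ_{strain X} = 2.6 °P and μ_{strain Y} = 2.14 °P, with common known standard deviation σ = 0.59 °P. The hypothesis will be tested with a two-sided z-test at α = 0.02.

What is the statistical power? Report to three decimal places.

Power ≈ 0.625

Standardized effect: d = |μ_{strain X} − μ_{strain Y}| / σ = |2.6 − 2.14| / 0.59 = 0.7797
Noncentrality parameter: δ = d·√(n/2) = 0.7797 × √(23/2) = 2.6440
Two-sided α = 0.02 → critical value z_{0.01} = 2.326.
Power = Φ(δ − 2.326) + Φ(−δ − 2.326) = Φ(0.318) + Φ(-4.970) = 0.6246 + 0.0000 = 0.6246.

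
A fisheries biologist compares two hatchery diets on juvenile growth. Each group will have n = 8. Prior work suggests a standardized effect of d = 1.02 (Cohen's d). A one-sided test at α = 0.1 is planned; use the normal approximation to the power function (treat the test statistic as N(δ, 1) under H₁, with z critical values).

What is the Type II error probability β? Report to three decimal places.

Noncentrality parameter: δ = d·√(n/2) = 1.02 × √(8/2) = 2.0400
One-sided α = 0.1 → critical value z_{0.1} = 1.282.
Power = P(Z > 1.282 − δ) = Φ(0.758) = 0.7759.
Type II error: β = 1 − power = 1 − 0.7759 = 0.2241.

β ≈ 0.224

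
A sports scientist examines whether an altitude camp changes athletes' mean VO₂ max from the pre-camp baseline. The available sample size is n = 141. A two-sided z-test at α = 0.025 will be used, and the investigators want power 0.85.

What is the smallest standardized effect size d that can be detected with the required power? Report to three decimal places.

Need Φ(δ − 2.241) = 0.85, so δ = 2.241 + 1.036 = 3.278.
(Lower-tail contribution to power is negligible for δ > 0.)
δ = d·√n ⇒ d = δ/√n = 3.278/√141 = 0.2760.

d ≈ 0.276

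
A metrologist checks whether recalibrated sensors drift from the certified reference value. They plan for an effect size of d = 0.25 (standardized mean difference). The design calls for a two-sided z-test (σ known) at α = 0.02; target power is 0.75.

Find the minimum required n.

For power 0.75 need Φ(δ − z_{0.01}) = 0.75, so δ = z_{0.01} + z_{0.25} = 2.326 + 0.674 = 3.001.
(The Φ(−δ − z_{α/2}) term is vanishingly small for δ > 0 and is dropped in the standard sample-size formula.)
δ = d·√n ⇒ n = (δ/d)² = (3.001 / 0.25)² = 144.08.
Rounding up, n = 145.

n = 145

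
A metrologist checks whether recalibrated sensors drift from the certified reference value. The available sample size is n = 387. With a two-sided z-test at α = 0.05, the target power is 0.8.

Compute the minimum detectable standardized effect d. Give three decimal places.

d ≈ 0.142

Required noncentrality: δ = z_{0.025} + z_{0.20} = 1.960 + 0.842 = 2.802.
(The second rejection-region term Φ(−δ − z_{α/2}) is negligible and dropped.)
δ = d·√n ⇒ d = δ/√n = 2.802/√387 = 0.1424.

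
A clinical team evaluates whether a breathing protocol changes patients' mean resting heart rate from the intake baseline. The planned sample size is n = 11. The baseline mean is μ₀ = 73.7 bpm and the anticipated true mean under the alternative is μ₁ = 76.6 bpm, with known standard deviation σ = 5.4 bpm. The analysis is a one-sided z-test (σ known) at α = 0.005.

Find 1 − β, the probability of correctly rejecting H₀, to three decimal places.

Power ≈ 0.213

Standardized effect: d = |μ₁ − μ₀| / σ = |76.6 − 73.7| / 5.4 = 0.5370
Noncentrality parameter: λ = d·√n = 0.5370 × √11 = 1.7812
Critical value for a one-sided test at α = 0.005: z_α = 2.576.
Power = P(Z > 2.576 − λ) = Φ(-0.795) = 0.2134.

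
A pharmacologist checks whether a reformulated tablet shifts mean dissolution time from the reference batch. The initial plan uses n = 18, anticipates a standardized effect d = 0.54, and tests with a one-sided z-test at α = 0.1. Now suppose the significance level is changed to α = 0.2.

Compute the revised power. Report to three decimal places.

δ = d·√n = 0.54 × √18 = 2.2910 (unchanged). New critical value: z_{0.2} = 0.842.
Revised power = P(Z > 0.842 − δ) = Φ(1.449) = 0.9264.

Power ≈ 0.926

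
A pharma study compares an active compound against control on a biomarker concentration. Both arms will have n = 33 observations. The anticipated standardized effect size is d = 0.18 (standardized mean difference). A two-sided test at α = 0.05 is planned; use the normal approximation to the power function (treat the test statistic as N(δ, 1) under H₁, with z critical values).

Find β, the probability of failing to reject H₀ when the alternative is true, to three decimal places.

β ≈ 0.887

Noncentrality parameter: δ = d·√(n/2) = 0.18 × √(33/2) = 0.7312
Critical value for a two-sided test at α = 0.05: z_{α/2} = 1.960.
Power = Φ(δ − 1.960) + Φ(−δ − 1.960) = Φ(-1.229) + Φ(-2.691) = 0.1096 + 0.0036 = 0.1131.
Type II error: β = 1 − power = 1 − 0.1131 = 0.8869.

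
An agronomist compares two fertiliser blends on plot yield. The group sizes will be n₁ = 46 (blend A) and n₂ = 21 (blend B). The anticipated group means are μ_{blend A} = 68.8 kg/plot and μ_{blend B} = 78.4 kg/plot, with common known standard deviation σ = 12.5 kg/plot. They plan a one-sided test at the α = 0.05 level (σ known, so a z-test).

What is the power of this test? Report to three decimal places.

Standardized effect: d = |μ_{blend A} − μ_{blend B}| / σ = |68.8 − 78.4| / 12.5 = 0.7680
Noncentrality parameter: δ = d / √(1/n₁ + 1/n₂) = 0.7680 / √(1/46 + 1/21) = 2.9162
Critical value for a one-sided test at α = 0.05: z_α = 1.645.
Power = P(Z > 1.645 − δ) = Φ(1.271) = 0.8982.

Power ≈ 0.898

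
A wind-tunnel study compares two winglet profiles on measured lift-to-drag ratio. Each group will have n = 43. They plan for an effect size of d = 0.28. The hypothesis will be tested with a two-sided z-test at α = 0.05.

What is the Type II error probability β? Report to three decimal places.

β ≈ 0.745

Noncentrality parameter: δ = d·√(n/2) = 0.28 × √(43/2) = 1.2983
Critical value for a two-sided test at α = 0.05: z_{α/2} = 1.960.
Power = Φ(δ − 1.960) + Φ(−δ − 1.960) = Φ(-0.662) + Φ(-3.258) = 0.2541 + 0.0006 = 0.2547.
Type II error: β = 1 − power = 1 − 0.2547 = 0.7453.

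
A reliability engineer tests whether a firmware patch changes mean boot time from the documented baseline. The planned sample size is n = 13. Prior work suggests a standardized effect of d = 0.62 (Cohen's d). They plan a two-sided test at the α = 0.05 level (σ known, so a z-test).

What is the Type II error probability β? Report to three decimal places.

β ≈ 0.391

Noncentrality parameter: δ = d·√n = 0.62 × √13 = 2.2354
Two-sided α = 0.05 → critical value z_{0.025} = 1.960.
Power = Φ(δ − 1.960) + Φ(−δ − 1.960) = Φ(0.275) + Φ(-4.195) = 0.6085 + 0.0000 = 0.6085.
Type II error: β = 1 − power = 1 − 0.6085 = 0.3915.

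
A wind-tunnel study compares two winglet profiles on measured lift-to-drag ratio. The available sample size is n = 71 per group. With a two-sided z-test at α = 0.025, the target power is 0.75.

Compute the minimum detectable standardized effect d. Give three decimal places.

Need Φ(δ − 2.241) = 0.75, so δ = 2.241 + 0.674 = 2.916.
(The second rejection-region term Φ(−δ − z_{α/2}) is negligible and dropped.)
δ = d·√(n/2) ⇒ d = δ/√(n/2) = 2.916/√(71/2) = 0.4894.

d ≈ 0.489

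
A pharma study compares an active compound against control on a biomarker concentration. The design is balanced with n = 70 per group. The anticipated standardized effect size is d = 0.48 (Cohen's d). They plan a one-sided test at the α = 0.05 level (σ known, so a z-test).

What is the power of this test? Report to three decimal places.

Noncentrality parameter: δ = d·√(n/2) = 0.48 × √(70/2) = 2.8397
One-sided α = 0.05 → critical value z_{0.05} = 1.645.
Power = Φ(δ − 1.645) = Φ(1.195) = 0.8839.

Power ≈ 0.884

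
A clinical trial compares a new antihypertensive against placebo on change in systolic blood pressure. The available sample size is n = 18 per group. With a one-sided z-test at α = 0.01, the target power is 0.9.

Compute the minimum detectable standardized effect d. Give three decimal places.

Required noncentrality: δ = z_{0.01} + z_{0.10} = 2.326 + 1.282 = 3.608.
δ = d·√(n/2) ⇒ d = δ/√(n/2) = 3.608/√(18/2) = 1.2026.

d ≈ 1.203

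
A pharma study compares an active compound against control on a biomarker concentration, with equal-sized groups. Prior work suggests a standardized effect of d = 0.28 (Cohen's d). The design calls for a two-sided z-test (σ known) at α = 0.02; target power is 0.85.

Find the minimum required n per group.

Set Φ(δ − 2.326) = 0.85; then δ − 2.326 = Φ⁻¹(0.85) = 1.036, giving δ = 3.363.
(Ignoring the negligible lower-tail rejection probability gives the usual closed-form inversion.)
δ = d·√(n/2) ⇒ n = 2(δ/d)² = 2 × (3.363 / 0.28)² = 288.48.
Round up to the next whole unit.

n = 289 per group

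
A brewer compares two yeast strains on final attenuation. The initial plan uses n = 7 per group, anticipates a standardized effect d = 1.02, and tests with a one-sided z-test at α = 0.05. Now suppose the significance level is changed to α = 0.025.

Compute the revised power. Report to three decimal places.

δ = d·√(n/2) = 1.02 × √(7/2) = 1.9082 (unchanged). New critical value: z_{0.025} = 1.960.
Revised power = Φ(δ − 1.960) = Φ(-0.052) = 0.4794.

Power ≈ 0.479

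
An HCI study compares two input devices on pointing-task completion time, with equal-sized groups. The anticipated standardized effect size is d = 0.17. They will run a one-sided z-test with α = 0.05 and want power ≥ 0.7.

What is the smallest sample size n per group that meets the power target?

n = 326 per group

Set Φ(δ − 1.645) = 0.7; then δ − 1.645 = Φ⁻¹(0.7) = 0.524, giving δ = 2.169.
δ = d·√(n/2) ⇒ n = 2(δ/d)² = 2 × (2.169 / 0.17)² = 325.65.
Round up to the next whole unit.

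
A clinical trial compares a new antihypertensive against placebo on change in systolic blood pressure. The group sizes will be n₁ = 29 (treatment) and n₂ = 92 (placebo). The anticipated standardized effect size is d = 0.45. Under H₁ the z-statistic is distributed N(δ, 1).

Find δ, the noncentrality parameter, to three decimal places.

δ ≈ 2.113

δ = d / √(1/n₁ + 1/n₂) = 0.45 / √(1/29 + 1/92) = 2.1131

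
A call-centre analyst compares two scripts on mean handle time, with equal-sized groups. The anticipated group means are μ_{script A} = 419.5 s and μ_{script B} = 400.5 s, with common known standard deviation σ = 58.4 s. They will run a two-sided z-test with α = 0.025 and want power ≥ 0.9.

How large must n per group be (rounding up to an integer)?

Standardized effect: d = |μ_{script A} − μ_{script B}| / σ = |419.5 − 400.5| / 58.4 = 0.3253
Set Φ(δ − 2.241) = 0.9; then δ − 2.241 = Φ⁻¹(0.9) = 1.282, giving δ = 3.523.
(The Φ(−δ − z_{α/2}) term is vanishingly small for δ > 0 and is dropped in the standard sample-size formula.)
δ = d·√(n/2) ⇒ n = 2(δ/d)² = 2 × (3.523 / 0.3253)² = 234.51.
Rounding up, n = 235 per group.

n = 235 per group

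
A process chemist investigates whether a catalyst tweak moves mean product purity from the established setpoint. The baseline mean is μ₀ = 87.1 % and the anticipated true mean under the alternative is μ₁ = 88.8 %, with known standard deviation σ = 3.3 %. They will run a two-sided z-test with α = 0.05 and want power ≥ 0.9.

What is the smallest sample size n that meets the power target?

n = 40

Standardized effect: d = |μ₁ − μ₀| / σ = |88.8 − 87.1| / 3.3 = 0.5152
For power 0.9 need Φ(δ − z_{0.025}) = 0.9, so δ = z_{0.025} + z_{0.10} = 1.960 + 1.282 = 3.242.
(Ignoring the negligible lower-tail rejection probability gives the usual closed-form inversion.)
δ = d·√n ⇒ n = (δ/d)² = (3.242 / 0.5152)² = 39.59.
Rounding up, n = 40.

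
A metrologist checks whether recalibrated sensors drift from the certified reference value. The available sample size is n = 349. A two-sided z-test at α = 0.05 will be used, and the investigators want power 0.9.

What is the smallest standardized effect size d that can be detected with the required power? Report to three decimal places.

d ≈ 0.174

Need Φ(δ − 1.960) = 0.9, so δ = 1.960 + 1.282 = 3.242.
(The second rejection-region term Φ(−δ − z_{α/2}) is negligible and dropped.)
δ = d·√n ⇒ d = δ/√n = 3.242/√349 = 0.1735.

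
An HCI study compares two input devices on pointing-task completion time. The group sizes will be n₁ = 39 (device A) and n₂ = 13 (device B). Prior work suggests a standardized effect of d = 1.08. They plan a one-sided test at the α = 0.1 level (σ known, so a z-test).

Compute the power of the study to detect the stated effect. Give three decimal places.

Power ≈ 0.982

Noncentrality parameter: δ = d / √(1/n₁ + 1/n₂) = 1.08 / √(1/39 + 1/13) = 3.3723
One-sided α = 0.1 → critical value z_{0.1} = 1.282.
Power = Φ(δ − 1.282) = Φ(2.091) = 0.9817.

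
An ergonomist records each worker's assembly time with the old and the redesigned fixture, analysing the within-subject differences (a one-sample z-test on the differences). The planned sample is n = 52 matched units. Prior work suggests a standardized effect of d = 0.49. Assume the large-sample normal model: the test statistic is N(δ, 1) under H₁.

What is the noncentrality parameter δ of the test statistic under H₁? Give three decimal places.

The noncentrality parameter scales effect size by the design's sample-size factor: δ = d·√n = 0.49 × √52 = 3.5334

δ ≈ 3.533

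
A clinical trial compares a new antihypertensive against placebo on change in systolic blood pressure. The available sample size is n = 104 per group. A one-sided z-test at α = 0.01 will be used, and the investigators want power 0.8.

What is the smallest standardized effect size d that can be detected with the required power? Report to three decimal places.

d ≈ 0.439

Need Φ(δ − 2.326) = 0.8, so δ = 2.326 + 0.842 = 3.168.
δ = d·√(n/2) ⇒ d = δ/√(n/2) = 3.168/√(104/2) = 0.4393.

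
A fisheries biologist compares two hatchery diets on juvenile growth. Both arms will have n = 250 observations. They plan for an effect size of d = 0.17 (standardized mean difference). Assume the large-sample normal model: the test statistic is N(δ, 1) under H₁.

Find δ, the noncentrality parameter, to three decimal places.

δ ≈ 1.901

The noncentrality parameter scales effect size by the design's sample-size factor: δ = d·√(n/2) = 0.17 × √(250/2) = 1.9007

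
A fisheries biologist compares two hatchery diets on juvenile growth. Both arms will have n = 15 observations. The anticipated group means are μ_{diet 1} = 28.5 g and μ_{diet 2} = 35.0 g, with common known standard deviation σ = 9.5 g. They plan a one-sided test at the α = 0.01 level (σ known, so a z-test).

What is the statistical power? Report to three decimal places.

Power ≈ 0.325

Standardized effect: d = |μ_{diet 1} − μ_{diet 2}| / σ = |28.5 − 35.0| / 9.5 = 0.6842
Noncentrality parameter: δ = d·√(n/2) = 0.6842 × √(15/2) = 1.8738
Critical value for a one-sided test at α = 0.01: z_α = 2.326.
Power = P(Z > 2.326 − δ) = Φ(-0.453) = 0.3254.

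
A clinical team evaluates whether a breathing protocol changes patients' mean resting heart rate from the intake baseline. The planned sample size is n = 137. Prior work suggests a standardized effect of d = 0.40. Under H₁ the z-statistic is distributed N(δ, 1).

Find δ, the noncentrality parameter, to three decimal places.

δ ≈ 4.682

δ = d·√n = 0.40 × √137 = 4.6819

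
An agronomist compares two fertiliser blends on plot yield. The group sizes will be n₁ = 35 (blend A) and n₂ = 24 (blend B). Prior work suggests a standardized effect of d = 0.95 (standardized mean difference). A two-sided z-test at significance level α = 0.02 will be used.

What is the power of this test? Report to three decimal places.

Power ≈ 0.896

Noncentrality parameter: δ = d / √(1/n₁ + 1/n₂) = 0.95 / √(1/35 + 1/24) = 3.5846
Two-sided α = 0.02 → critical value z_{0.01} = 2.326.
Power = Φ(δ − 2.326) + Φ(−δ − 2.326) = Φ(1.258) + Φ(-5.911) = 0.8958 + 0.0000 = 0.8958.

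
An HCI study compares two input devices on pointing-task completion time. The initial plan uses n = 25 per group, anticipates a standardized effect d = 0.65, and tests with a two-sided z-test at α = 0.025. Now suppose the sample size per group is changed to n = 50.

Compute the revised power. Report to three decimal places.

Power ≈ 0.843

With n = 50 per group: δ = d·√(n/2) = 0.65 × √(50/2) = 3.2500. Critical value z_{0.0125} = 2.241.
Revised power = Φ(δ − 2.241) + Φ(−δ − 2.241) = Φ(1.009) + Φ(-5.491) = 0.8434 + 0.0000 = 0.8434.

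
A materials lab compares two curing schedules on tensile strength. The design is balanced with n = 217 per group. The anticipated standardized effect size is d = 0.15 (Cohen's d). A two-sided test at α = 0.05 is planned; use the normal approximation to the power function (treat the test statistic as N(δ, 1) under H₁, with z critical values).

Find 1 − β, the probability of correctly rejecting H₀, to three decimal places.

Power ≈ 0.346

Noncentrality parameter: δ = d·√(n/2) = 0.15 × √(217/2) = 1.5624
Two-sided α = 0.05 → critical value z_{0.025} = 1.960.
Power = Φ(δ − 1.960) + Φ(−δ − 1.960) = Φ(-0.398) + Φ(-3.522) = 0.3455 + 0.0002 = 0.3457.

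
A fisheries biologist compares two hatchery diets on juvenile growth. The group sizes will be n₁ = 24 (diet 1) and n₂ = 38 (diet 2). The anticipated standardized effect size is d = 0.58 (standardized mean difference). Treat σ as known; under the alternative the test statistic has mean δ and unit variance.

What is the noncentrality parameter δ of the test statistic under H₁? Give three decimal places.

The noncentrality parameter scales effect size by the design's sample-size factor: δ = d / √(1/n₁ + 1/n₂) = 0.58 / √(1/24 + 1/38) = 2.2245

δ ≈ 2.224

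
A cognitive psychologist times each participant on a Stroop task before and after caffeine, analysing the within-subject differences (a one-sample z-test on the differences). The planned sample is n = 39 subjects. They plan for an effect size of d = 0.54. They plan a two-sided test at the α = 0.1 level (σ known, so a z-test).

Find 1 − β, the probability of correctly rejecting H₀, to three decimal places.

Power ≈ 0.958

Noncentrality parameter: δ = d·√n = 0.54 × √39 = 3.3723
Critical value for a two-sided test at α = 0.1: z_{α/2} = 1.645.
Power = Φ(δ − 1.645) + Φ(−δ − 1.645) = Φ(1.727) + Φ(-5.017) = 0.9580 + 0.0000 = 0.9580.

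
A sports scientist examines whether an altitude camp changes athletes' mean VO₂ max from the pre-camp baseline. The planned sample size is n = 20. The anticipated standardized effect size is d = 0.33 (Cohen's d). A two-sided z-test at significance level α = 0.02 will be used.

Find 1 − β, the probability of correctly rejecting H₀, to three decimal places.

Noncentrality parameter: δ = d·√n = 0.33 × √20 = 1.4758
Two-sided α = 0.02 → critical value z_{0.01} = 2.326.
Power = Φ(δ − 2.326) + Φ(−δ − 2.326) = Φ(-0.851) + Φ(-3.802) = 0.1975 + 0.0001 = 0.1976.

Power ≈ 0.198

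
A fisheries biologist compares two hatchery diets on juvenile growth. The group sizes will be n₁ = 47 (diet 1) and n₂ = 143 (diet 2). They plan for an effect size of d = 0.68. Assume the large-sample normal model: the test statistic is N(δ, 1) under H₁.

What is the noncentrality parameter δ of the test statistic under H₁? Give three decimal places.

δ = d / √(1/n₁ + 1/n₂) = 0.68 / √(1/47 + 1/143) = 4.0444

δ ≈ 4.044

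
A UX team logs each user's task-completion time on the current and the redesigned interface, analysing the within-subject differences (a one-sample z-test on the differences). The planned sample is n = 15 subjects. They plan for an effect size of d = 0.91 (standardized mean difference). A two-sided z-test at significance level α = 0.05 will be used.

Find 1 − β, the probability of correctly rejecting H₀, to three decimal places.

Noncentrality parameter: δ = d·√n = 0.91 × √15 = 3.5244
Critical value for a two-sided test at α = 0.05: z_{α/2} = 1.960.
Power = Φ(δ − 1.960) + Φ(−δ − 1.960) = Φ(1.564) + Φ(-5.484) = 0.9411 + 0.0000 = 0.9411.

Power ≈ 0.941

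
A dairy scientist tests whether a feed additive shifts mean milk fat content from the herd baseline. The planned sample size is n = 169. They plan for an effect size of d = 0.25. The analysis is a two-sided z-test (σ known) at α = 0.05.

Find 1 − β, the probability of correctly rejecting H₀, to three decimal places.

Noncentrality parameter: δ = d·√n = 0.25 × √169 = 3.2500
Two-sided α = 0.05 → critical value z_{0.025} = 1.960.
Power = Φ(δ − 1.960) + Φ(−δ − 1.960) = Φ(1.290) + Φ(-5.210) = 0.9015 + 0.0000 = 0.9015.

Power ≈ 0.901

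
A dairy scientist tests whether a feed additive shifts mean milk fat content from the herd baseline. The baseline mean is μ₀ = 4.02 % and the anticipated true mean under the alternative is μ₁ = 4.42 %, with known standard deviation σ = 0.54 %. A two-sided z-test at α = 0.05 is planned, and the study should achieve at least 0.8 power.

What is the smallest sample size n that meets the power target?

n = 15

Standardized effect: d = |μ₁ − μ₀| / σ = |4.42 − 4.02| / 0.54 = 0.7407
Set Φ(δ − 1.960) = 0.8; then δ − 1.960 = Φ⁻¹(0.8) = 0.842, giving δ = 2.802.
(For δ > 0 the lower-tail rejection region contributes negligibly to power, so the one-term inversion is standard.)
δ = d·√n ⇒ n = (δ/d)² = (2.802 / 0.7407)² = 14.30.
Round up to the next whole unit.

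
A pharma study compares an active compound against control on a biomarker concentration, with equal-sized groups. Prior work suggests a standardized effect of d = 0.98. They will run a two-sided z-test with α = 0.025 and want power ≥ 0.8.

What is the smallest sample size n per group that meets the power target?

For power 0.8 need Φ(δ − z_{0.0125}) = 0.8, so δ = z_{0.0125} + z_{0.20} = 2.241 + 0.842 = 3.083.
(For δ > 0 the lower-tail rejection region contributes negligibly to power, so the one-term inversion is standard.)
δ = d·√(n/2) ⇒ n = 2(δ/d)² = 2 × (3.083 / 0.98)² = 19.79.
Rounding up, n = 20 per group.

n = 20 per group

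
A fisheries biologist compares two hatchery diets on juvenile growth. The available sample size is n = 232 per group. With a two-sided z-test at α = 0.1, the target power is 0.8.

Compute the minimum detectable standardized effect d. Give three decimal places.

Required noncentrality: δ = z_{0.05} + z_{0.20} = 1.645 + 0.842 = 2.486.
(The second rejection-region term Φ(−δ − z_{α/2}) is negligible and dropped.)
δ = d·√(n/2) ⇒ d = δ/√(n/2) = 2.486/√(232/2) = 0.2309.

d ≈ 0.231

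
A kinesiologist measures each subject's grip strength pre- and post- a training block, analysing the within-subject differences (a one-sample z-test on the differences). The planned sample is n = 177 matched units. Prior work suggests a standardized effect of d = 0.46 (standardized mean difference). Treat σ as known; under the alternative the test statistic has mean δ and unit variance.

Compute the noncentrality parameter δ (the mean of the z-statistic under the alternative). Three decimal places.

The noncentrality parameter scales effect size by the design's sample-size factor: δ = d·√n = 0.46 × √177 = 6.1199

δ ≈ 6.120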